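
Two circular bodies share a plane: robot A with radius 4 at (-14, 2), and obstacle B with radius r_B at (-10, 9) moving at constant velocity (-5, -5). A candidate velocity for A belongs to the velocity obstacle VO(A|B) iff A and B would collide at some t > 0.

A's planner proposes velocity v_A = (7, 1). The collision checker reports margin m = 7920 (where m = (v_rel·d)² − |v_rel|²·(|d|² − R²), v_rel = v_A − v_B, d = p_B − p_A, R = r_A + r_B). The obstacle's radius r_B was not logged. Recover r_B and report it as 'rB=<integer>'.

m = 7920
d = (4, 7);  v_rel = (12, 6),  |v_rel|² = 180
v_rel×d = (12)·(7) − (6)·(4) = 60
since m = R²·180 − 60²:  R² = (3600 + 7920) / 180 = 64
R = √64 = 8  ⇒  r_B = 8 − 4 = 4

rB=4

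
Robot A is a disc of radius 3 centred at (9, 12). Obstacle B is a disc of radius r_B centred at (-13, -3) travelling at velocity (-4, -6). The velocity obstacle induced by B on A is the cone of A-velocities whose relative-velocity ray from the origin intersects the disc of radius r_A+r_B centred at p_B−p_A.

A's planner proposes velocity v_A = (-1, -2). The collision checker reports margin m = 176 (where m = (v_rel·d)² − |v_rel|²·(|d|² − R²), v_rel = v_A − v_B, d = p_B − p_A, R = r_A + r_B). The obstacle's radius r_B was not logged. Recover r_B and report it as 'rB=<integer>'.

m = 176
d = (-22, -15);  v_rel = (3, 4),  |v_rel|² = 25
v_rel×d = (3)·(-15) − (4)·(-22) = 43
since m = R²·25 − 43²:  R² = (1849 + 176) / 25 = 81
R = √81 = 9  ⇒  r_B = 9 − 3 = 6

rB=6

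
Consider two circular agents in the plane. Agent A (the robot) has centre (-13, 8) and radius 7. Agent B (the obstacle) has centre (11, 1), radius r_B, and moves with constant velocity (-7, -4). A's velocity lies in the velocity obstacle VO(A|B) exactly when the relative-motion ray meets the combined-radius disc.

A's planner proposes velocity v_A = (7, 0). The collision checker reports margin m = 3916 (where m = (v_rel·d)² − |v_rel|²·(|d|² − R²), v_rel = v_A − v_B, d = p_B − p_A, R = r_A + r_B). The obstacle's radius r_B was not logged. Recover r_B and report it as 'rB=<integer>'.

m = 3916
d = (24, -7);  v_rel = (14, 4),  |v_rel|² = 212
v_rel×d = (14)·(-7) − (4)·(24) = -194
since m = R²·212 − (-194)²:  R² = (37636 + 3916) / 212 = 196
R = √196 = 14  ⇒  r_B = 14 − 7 = 7

rB=7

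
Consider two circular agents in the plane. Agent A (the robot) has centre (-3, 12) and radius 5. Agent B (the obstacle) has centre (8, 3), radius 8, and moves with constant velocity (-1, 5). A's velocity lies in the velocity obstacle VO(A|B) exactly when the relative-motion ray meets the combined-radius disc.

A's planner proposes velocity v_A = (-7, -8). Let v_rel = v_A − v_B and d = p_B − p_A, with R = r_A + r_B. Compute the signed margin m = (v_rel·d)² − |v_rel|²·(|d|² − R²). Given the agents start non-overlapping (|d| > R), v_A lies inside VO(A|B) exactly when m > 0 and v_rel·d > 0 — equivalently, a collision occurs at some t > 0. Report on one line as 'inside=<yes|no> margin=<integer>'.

d = (11, -9),  |d|² = 202;  R = 5+8 = 13,  c = 202−13² = 33
v_rel = (-6, -13),  |v_rel|² = 205;  v_rel·d = (-6)·(11) + (-13)·(-9) = 51
205·t² − 102·t + 33 = 0  ⇒  m = 51² − 205·33 = -4164
m = -4164 < 0,  v_rel·d = 51 > 0  ⇒  outside

inside=no margin=-4164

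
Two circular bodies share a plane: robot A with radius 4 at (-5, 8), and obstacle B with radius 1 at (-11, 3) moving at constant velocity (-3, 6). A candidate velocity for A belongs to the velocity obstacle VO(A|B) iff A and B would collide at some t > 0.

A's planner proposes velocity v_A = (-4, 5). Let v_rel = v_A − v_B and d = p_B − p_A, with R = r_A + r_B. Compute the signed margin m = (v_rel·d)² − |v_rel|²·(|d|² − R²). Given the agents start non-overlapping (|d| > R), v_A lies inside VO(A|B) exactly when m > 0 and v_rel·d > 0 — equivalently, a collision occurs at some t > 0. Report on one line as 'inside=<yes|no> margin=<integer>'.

d = (-6, -5),  |d|² = 61;  R = 4+1 = 5,  c = 61−5² = 36
v_rel = (-1, -1),  |v_rel|² = 2;  v_rel·d = (-1)·(-6) + (-1)·(-5) = 11
2·t² − 22·t + 36 = 0  ⇒  m = 11² − 2·36 = 49
m = 49 > 0,  v_rel·d = 11 > 0  ⇒  inside

inside=yes margin=49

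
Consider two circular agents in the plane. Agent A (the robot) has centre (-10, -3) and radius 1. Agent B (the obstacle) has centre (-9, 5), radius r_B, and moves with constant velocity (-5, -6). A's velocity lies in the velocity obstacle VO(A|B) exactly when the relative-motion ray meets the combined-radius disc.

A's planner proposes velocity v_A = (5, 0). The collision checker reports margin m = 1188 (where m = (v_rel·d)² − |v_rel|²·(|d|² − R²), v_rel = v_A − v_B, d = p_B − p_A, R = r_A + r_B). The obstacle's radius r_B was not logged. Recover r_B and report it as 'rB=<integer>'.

m = 1188
d = (1, 8);  v_rel = (10, 6),  |v_rel|² = 136
v_rel×d = (10)·(8) − (6)·(1) = 74
since m = R²·136 − 74²:  R² = (5476 + 1188) / 136 = 49
R = √49 = 7  ⇒  r_B = 7 − 1 = 6

rB=6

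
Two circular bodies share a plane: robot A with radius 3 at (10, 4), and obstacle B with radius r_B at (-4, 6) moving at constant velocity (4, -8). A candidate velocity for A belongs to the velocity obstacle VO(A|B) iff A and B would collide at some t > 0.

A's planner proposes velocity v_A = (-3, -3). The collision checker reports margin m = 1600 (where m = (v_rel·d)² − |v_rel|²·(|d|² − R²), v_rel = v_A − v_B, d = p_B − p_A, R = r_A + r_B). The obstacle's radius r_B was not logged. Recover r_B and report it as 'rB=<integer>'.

m = 1600
d = (-14, 2);  v_rel = (-7, 5),  |v_rel|² = 74
v_rel×d = (-7)·(2) − (5)·(-14) = 56
since m = R²·74 − 56²:  R² = (3136 + 1600) / 74 = 64
R = √64 = 8  ⇒  r_B = 8 − 3 = 5

rB=5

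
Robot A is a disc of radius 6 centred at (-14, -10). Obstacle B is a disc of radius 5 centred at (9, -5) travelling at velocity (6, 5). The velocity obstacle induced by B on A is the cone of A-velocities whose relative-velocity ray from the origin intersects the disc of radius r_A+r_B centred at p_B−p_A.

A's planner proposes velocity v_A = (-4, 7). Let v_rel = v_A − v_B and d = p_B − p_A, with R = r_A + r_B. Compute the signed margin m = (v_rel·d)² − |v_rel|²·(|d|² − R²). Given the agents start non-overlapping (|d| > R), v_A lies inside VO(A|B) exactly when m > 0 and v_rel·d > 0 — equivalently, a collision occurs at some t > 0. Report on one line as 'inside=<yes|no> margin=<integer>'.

d = (23, 5),  |d|² = 554;  R = 6+5 = 11,  c = 554−11² = 433
v_rel = (-10, 2),  |v_rel|² = 104;  v_rel·d = (-10)·(23) + (2)·(5) = -220
104·t² + 440·t + 433 = 0  ⇒  m = (-220)² − 104·433 = 3368
m = 3368 > 0,  v_rel·d = -220 < 0  ⇒  outside

inside=no margin=3368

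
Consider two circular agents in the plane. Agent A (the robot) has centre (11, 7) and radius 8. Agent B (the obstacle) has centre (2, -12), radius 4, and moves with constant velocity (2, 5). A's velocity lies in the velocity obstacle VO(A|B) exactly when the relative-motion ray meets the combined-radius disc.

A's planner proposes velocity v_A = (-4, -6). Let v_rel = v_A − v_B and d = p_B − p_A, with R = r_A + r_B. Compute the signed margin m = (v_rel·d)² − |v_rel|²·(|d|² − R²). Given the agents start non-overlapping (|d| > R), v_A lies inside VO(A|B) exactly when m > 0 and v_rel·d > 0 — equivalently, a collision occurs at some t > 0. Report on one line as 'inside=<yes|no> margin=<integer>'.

d = (-9, -19),  |d|² = 442;  R = 8+4 = 12,  c = 442−12² = 298
v_rel = (-6, -11),  |v_rel|² = 157;  v_rel·d = (-6)·(-9) + (-11)·(-19) = 263
157·t² − 526·t + 298 = 0  ⇒  m = 263² − 157·298 = 22383
m = 22383 > 0,  v_rel·d = 263 > 0  ⇒  inside

inside=yes margin=22383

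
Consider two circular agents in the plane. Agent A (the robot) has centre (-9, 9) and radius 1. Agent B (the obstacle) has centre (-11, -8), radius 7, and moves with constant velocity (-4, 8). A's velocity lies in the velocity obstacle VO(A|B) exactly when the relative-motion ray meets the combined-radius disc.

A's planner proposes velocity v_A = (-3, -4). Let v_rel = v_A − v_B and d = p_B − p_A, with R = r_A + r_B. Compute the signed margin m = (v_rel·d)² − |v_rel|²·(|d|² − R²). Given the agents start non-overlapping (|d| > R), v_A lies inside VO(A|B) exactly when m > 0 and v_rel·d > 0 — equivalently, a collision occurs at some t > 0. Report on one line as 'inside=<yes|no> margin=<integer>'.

d = (-2, -17),  |d|² = 293;  R = 1+7 = 8,  c = 293−8² = 229
v_rel = (1, -12),  |v_rel|² = 145;  v_rel·d = (1)·(-2) + (-12)·(-17) = 202
145·t² − 404·t + 229 = 0  ⇒  m = 202² − 145·229 = 7599
m = 7599 > 0,  v_rel·d = 202 > 0  ⇒  inside

inside=yes margin=7599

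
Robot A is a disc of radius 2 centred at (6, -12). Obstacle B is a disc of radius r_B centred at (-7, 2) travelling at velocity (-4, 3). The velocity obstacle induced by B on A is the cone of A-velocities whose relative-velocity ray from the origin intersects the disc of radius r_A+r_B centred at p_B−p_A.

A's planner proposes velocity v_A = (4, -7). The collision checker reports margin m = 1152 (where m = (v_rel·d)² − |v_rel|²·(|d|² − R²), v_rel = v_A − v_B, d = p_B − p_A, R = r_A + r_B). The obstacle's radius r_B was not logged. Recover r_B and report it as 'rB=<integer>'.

m = 1152
d = (-13, 14);  v_rel = (8, -10),  |v_rel|² = 164
v_rel×d = (8)·(14) − (-10)·(-13) = -18
since m = R²·164 − (-18)²:  R² = (324 + 1152) / 164 = 9
R = √9 = 3  ⇒  r_B = 3 − 2 = 1

rB=1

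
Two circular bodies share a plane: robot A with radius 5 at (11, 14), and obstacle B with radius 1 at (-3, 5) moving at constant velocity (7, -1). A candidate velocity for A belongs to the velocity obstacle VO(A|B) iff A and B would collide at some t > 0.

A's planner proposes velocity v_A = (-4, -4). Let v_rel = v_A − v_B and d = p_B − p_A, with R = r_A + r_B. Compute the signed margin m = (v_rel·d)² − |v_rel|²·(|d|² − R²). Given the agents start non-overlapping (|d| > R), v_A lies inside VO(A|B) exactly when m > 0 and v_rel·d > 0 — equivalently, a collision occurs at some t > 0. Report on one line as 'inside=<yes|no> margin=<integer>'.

d = (-14, -9),  |d|² = 277;  R = 5+1 = 6,  c = 277−6² = 241
v_rel = (-11, -3),  |v_rel|² = 130;  v_rel·d = (-11)·(-14) + (-3)·(-9) = 181
130·t² − 362·t + 241 = 0  ⇒  m = 181² − 130·241 = 1431
m = 1431 > 0,  v_rel·d = 181 > 0  ⇒  inside

inside=yes margin=1431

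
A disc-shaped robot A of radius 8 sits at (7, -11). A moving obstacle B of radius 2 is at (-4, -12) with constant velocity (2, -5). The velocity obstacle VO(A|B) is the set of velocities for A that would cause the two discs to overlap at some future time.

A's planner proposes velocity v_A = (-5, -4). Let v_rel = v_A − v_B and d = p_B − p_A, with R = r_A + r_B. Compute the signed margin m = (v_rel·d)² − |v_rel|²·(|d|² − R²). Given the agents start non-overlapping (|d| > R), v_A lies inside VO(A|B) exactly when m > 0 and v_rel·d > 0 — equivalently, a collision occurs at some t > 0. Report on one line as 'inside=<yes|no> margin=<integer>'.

d = (-11, -1),  |d|² = 122;  R = 8+2 = 10,  c = 122−10² = 22
v_rel = (-7, 1),  |v_rel|² = 50;  v_rel·d = (-7)·(-11) + (1)·(-1) = 76
50·t² − 152·t + 22 = 0  ⇒  m = 76² − 50·22 = 4676
m = 4676 > 0,  v_rel·d = 76 > 0  ⇒  inside

inside=yes margin=4676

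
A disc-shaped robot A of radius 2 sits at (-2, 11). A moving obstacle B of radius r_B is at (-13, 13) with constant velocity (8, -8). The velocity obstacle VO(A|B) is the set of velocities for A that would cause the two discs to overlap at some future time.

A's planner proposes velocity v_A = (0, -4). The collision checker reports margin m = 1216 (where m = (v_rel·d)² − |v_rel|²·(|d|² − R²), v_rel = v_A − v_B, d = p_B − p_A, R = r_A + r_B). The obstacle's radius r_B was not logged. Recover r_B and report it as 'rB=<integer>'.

m = 1216
d = (-11, 2);  v_rel = (-8, 4),  |v_rel|² = 80
v_rel×d = (-8)·(2) − (4)·(-11) = 28
since m = R²·80 − 28²:  R² = (784 + 1216) / 80 = 25
R = √25 = 5  ⇒  r_B = 5 − 2 = 3

rB=3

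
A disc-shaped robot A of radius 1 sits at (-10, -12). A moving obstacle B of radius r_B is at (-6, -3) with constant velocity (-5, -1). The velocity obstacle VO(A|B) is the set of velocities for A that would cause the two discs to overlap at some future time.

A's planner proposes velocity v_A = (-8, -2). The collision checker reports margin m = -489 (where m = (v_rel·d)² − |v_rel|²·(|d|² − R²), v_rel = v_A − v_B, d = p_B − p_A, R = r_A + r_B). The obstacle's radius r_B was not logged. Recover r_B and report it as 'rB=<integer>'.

m = -489
d = (4, 9);  v_rel = (-3, -1),  |v_rel|² = 10
v_rel×d = (-3)·(9) − (-1)·(4) = -23
since m = R²·10 − (-23)²:  R² = (529 + -489) / 10 = 4
R = √4 = 2  ⇒  r_B = 2 − 1 = 1

rB=1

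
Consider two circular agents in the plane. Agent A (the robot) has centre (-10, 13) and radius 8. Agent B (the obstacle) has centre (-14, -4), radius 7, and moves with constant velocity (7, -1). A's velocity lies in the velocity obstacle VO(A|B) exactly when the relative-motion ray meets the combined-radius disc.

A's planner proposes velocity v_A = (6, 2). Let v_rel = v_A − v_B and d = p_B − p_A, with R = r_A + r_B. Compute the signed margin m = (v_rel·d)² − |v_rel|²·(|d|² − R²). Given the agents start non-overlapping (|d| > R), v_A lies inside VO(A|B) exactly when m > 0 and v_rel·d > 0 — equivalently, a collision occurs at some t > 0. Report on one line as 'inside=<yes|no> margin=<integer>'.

d = (-4, -17),  |d|² = 305;  R = 8+7 = 15,  c = 305−15² = 80
v_rel = (-1, 3),  |v_rel|² = 10;  v_rel·d = (-1)·(-4) + (3)·(-17) = -47
10·t² + 94·t + 80 = 0  ⇒  m = (-47)² − 10·80 = 1409
m = 1409 > 0,  v_rel·d = -47 < 0  ⇒  outside

inside=no margin=1409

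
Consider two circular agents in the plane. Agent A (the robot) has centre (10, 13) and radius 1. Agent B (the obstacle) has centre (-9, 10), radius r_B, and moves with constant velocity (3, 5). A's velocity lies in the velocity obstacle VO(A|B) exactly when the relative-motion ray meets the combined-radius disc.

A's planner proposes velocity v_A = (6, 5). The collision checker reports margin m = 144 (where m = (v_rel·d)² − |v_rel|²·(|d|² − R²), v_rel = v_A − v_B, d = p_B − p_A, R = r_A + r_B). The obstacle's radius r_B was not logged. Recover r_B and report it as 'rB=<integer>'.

m = 144
d = (-19, -3);  v_rel = (3, 0),  |v_rel|² = 9
v_rel×d = (3)·(-3) − (0)·(-19) = -9
since m = R²·9 − (-9)²:  R² = (81 + 144) / 9 = 25
R = √25 = 5  ⇒  r_B = 5 − 1 = 4

rB=4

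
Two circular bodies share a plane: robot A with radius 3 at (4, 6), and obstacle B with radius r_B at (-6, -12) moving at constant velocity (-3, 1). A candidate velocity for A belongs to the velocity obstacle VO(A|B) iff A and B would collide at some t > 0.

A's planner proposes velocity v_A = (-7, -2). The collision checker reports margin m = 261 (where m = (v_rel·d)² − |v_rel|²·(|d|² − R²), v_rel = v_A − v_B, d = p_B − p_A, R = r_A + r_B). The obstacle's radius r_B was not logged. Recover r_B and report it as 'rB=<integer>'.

m = 261
d = (-10, -18);  v_rel = (-4, -3),  |v_rel|² = 25
v_rel×d = (-4)·(-18) − (-3)·(-10) = 42
since m = R²·25 − 42²:  R² = (1764 + 261) / 25 = 81
R = √81 = 9  ⇒  r_B = 9 − 3 = 6

rB=6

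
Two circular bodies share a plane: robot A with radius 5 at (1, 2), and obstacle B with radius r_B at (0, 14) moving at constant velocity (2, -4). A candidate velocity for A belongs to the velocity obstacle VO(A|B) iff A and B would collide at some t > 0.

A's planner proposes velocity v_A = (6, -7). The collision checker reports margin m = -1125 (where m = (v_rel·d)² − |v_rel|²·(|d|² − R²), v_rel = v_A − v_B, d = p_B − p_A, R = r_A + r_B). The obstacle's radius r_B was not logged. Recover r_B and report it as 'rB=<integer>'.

m = -1125
d = (-1, 12);  v_rel = (4, -3),  |v_rel|² = 25
v_rel×d = (4)·(12) − (-3)·(-1) = 45
since m = R²·25 − 45²:  R² = (2025 + -1125) / 25 = 36
R = √36 = 6  ⇒  r_B = 6 − 5 = 1

rB=1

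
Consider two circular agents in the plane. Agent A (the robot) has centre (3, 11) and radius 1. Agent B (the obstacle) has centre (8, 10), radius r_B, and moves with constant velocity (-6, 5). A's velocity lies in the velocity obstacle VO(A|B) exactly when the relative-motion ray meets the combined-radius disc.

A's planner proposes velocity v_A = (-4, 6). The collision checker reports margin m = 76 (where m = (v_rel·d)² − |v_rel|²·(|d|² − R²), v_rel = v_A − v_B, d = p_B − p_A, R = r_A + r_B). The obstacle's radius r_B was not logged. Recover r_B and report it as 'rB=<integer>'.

m = 76
d = (5, -1);  v_rel = (2, 1),  |v_rel|² = 5
v_rel×d = (2)·(-1) − (1)·(5) = -7
since m = R²·5 − (-7)²:  R² = (49 + 76) / 5 = 25
R = √25 = 5  ⇒  r_B = 5 − 1 = 4

rB=4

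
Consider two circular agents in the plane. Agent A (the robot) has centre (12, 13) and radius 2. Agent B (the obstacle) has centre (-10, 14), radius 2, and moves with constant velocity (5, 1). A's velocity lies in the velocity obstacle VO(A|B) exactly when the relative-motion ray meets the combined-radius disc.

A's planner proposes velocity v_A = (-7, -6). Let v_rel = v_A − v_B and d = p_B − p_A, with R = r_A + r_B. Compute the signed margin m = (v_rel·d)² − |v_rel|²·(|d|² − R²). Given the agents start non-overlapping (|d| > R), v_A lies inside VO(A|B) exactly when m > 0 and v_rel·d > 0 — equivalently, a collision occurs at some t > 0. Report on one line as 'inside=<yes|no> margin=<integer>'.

d = (-22, 1),  |d|² = 485;  R = 2+2 = 4,  c = 485−4² = 469
v_rel = (-12, -7),  |v_rel|² = 193;  v_rel·d = (-12)·(-22) + (-7)·(1) = 257
193·t² − 514·t + 469 = 0  ⇒  m = 257² − 193·469 = -24468
m = -24468 < 0,  v_rel·d = 257 > 0  ⇒  outside

inside=no margin=-24468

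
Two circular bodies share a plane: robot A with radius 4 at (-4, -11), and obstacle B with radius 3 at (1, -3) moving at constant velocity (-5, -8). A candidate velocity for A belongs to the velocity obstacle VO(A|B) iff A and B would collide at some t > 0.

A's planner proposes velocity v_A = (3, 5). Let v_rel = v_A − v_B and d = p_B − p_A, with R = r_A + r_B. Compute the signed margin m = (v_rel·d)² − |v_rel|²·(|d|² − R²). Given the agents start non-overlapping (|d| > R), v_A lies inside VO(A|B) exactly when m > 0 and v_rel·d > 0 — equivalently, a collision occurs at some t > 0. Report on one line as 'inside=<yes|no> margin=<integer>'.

d = (5, 8),  |d|² = 89;  R = 4+3 = 7,  c = 89−7² = 40
v_rel = (8, 13),  |v_rel|² = 233;  v_rel·d = (8)·(5) + (13)·(8) = 144
233·t² − 288·t + 40 = 0  ⇒  m = 144² − 233·40 = 11416
m = 11416 > 0,  v_rel·d = 144 > 0  ⇒  inside

inside=yes margin=11416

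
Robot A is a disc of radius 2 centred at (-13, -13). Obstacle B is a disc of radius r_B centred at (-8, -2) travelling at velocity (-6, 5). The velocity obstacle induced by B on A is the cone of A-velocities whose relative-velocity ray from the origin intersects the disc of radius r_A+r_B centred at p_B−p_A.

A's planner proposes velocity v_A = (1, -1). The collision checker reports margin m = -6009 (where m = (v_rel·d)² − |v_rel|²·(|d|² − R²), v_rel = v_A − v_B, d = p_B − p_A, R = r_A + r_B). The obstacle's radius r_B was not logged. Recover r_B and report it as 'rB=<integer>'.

m = -6009
d = (5, 11);  v_rel = (7, -6),  |v_rel|² = 85
v_rel×d = (7)·(11) − (-6)·(5) = 107
since m = R²·85 − 107²:  R² = (11449 + -6009) / 85 = 64
R = √64 = 8  ⇒  r_B = 8 − 2 = 6

rB=6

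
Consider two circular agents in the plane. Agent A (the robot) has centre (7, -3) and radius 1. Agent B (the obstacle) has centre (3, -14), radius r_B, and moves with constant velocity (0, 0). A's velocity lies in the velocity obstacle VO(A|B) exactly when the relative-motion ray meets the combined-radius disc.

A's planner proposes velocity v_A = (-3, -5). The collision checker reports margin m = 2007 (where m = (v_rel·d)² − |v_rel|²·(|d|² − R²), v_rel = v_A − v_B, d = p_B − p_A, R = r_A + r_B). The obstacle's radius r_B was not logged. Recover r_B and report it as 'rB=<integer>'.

m = 2007
d = (-4, -11);  v_rel = (-3, -5),  |v_rel|² = 34
v_rel×d = (-3)·(-11) − (-5)·(-4) = 13
since m = R²·34 − 13²:  R² = (169 + 2007) / 34 = 64
R = √64 = 8  ⇒  r_B = 8 − 1 = 7

rB=7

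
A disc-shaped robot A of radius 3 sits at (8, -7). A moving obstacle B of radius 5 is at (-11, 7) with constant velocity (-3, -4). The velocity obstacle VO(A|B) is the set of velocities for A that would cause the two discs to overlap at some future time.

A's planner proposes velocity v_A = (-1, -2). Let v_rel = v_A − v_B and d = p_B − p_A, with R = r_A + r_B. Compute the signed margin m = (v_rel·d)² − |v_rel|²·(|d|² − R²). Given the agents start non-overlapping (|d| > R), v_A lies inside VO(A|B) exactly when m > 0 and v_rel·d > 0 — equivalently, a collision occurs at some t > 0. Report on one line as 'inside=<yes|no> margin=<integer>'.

d = (-19, 14),  |d|² = 557;  R = 3+5 = 8,  c = 557−8² = 493
v_rel = (2, 2),  |v_rel|² = 8;  v_rel·d = (2)·(-19) + (2)·(14) = -10
8·t² + 20·t + 493 = 0  ⇒  m = (-10)² − 8·493 = -3844
m = -3844 < 0,  v_rel·d = -10 < 0  ⇒  outside

inside=no margin=-3844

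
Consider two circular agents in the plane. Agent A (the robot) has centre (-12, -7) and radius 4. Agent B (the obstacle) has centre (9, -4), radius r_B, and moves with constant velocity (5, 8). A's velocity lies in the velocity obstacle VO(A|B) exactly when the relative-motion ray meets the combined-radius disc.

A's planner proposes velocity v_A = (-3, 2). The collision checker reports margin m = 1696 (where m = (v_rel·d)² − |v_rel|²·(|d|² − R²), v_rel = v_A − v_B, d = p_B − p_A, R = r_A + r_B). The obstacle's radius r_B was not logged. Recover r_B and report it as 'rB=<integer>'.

m = 1696
d = (21, 3);  v_rel = (-8, -6),  |v_rel|² = 100
v_rel×d = (-8)·(3) − (-6)·(21) = 102
since m = R²·100 − 102²:  R² = (10404 + 1696) / 100 = 121
R = √121 = 11  ⇒  r_B = 11 − 4 = 7

rB=7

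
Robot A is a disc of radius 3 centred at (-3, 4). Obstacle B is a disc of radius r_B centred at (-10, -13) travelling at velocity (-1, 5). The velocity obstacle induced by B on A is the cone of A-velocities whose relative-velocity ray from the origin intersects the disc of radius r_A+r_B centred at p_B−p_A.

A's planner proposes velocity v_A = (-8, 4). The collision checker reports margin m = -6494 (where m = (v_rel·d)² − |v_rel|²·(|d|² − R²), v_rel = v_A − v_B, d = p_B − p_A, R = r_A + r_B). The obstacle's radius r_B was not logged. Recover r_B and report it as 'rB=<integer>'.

m = -6494
d = (-7, -17);  v_rel = (-7, -1),  |v_rel|² = 50
v_rel×d = (-7)·(-17) − (-1)·(-7) = 112
since m = R²·50 − 112²:  R² = (12544 + -6494) / 50 = 121
R = √121 = 11  ⇒  r_B = 11 − 3 = 8

rB=8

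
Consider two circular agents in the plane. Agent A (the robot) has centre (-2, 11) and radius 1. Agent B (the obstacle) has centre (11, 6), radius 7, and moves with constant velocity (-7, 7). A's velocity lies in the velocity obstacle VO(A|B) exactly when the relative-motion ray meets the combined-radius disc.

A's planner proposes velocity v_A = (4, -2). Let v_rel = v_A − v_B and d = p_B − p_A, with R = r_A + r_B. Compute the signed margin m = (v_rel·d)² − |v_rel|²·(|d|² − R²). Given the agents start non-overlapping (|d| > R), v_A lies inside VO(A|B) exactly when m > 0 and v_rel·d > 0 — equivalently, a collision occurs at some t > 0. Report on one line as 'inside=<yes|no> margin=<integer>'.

d = (13, -5),  |d|² = 194;  R = 1+7 = 8,  c = 194−8² = 130
v_rel = (11, -9),  |v_rel|² = 202;  v_rel·d = (11)·(13) + (-9)·(-5) = 188
202·t² − 376·t + 130 = 0  ⇒  m = 188² − 202·130 = 9084
m = 9084 > 0,  v_rel·d = 188 > 0  ⇒  inside

inside=yes margin=9084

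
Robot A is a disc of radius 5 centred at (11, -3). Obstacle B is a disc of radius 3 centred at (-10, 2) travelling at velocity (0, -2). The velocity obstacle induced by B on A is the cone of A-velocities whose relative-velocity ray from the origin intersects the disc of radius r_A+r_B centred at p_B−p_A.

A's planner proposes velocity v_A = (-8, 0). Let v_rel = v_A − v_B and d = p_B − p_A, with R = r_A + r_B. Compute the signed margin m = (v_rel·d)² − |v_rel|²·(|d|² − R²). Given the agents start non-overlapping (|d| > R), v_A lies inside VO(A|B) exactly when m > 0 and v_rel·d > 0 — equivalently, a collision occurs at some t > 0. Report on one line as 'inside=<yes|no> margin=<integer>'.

d = (-21, 5),  |d|² = 466;  R = 5+3 = 8,  c = 466−8² = 402
v_rel = (-8, 2),  |v_rel|² = 68;  v_rel·d = (-8)·(-21) + (2)·(5) = 178
68·t² − 356·t + 402 = 0  ⇒  m = 178² − 68·402 = 4348
m = 4348 > 0,  v_rel·d = 178 > 0  ⇒  inside

inside=yes margin=4348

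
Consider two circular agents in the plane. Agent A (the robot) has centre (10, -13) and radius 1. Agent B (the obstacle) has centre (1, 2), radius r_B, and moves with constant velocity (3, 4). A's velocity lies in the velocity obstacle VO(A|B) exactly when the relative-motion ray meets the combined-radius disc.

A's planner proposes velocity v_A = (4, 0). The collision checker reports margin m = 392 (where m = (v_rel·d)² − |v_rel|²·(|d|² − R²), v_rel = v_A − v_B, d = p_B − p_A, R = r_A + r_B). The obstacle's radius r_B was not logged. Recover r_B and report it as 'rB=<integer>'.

m = 392
d = (-9, 15);  v_rel = (1, -4),  |v_rel|² = 17
v_rel×d = (1)·(15) − (-4)·(-9) = -21
since m = R²·17 − (-21)²:  R² = (441 + 392) / 17 = 49
R = √49 = 7  ⇒  r_B = 7 − 1 = 6

rB=6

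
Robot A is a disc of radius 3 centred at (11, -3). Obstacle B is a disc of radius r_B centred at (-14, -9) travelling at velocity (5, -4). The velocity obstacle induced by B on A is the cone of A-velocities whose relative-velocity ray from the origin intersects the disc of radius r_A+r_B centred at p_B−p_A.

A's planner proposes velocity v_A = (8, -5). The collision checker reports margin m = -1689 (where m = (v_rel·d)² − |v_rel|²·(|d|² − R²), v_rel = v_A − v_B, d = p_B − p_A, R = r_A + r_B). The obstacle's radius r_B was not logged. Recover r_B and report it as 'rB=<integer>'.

m = -1689
d = (-25, -6);  v_rel = (3, -1),  |v_rel|² = 10
v_rel×d = (3)·(-6) − (-1)·(-25) = -43
since m = R²·10 − (-43)²:  R² = (1849 + -1689) / 10 = 16
R = √16 = 4  ⇒  r_B = 4 − 3 = 1

rB=1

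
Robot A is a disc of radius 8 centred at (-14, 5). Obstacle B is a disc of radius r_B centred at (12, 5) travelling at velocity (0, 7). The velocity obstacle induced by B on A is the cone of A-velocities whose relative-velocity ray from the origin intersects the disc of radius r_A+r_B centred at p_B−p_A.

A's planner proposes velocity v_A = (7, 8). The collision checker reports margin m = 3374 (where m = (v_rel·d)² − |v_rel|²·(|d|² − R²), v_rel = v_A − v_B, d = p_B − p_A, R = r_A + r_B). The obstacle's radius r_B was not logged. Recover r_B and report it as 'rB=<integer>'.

m = 3374
d = (26, 0);  v_rel = (7, 1),  |v_rel|² = 50
v_rel×d = (7)·(0) − (1)·(26) = -26
since m = R²·50 − (-26)²:  R² = (676 + 3374) / 50 = 81
R = √81 = 9  ⇒  r_B = 9 − 8 = 1

rB=1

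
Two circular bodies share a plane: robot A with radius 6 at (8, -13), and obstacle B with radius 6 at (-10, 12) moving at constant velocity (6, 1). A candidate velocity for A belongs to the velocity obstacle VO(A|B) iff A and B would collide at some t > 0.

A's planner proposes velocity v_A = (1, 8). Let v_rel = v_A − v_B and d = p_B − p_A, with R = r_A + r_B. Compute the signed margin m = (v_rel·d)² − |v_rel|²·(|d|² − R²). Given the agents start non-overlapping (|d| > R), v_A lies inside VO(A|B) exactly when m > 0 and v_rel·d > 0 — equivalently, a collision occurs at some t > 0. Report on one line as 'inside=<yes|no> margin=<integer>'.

d = (-18, 25),  |d|² = 949;  R = 6+6 = 12,  c = 949−12² = 805
v_rel = (-5, 7),  |v_rel|² = 74;  v_rel·d = (-5)·(-18) + (7)·(25) = 265
74·t² − 530·t + 805 = 0  ⇒  m = 265² − 74·805 = 10655
m = 10655 > 0,  v_rel·d = 265 > 0  ⇒  inside

inside=yes margin=10655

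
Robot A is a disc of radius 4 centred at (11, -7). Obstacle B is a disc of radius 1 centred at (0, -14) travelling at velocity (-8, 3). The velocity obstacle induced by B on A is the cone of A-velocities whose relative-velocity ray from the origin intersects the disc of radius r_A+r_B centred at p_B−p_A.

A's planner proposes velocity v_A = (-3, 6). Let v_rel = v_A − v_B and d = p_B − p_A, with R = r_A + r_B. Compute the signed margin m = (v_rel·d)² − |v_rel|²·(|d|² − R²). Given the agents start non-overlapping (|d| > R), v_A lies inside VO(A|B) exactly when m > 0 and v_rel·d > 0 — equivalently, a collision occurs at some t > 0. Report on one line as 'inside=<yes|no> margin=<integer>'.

d = (-11, -7),  |d|² = 170;  R = 4+1 = 5,  c = 170−5² = 145
v_rel = (5, 3),  |v_rel|² = 34;  v_rel·d = (5)·(-11) + (3)·(-7) = -76
34·t² + 152·t + 145 = 0  ⇒  m = (-76)² − 34·145 = 846
m = 846 > 0,  v_rel·d = -76 < 0  ⇒  outside

inside=no margin=846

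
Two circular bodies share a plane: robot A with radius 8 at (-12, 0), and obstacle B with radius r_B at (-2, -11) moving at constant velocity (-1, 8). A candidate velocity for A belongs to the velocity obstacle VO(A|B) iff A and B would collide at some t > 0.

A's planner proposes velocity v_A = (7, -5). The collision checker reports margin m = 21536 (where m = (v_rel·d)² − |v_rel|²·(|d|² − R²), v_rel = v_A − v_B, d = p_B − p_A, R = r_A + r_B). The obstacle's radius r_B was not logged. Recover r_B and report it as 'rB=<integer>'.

m = 21536
d = (10, -11);  v_rel = (8, -13),  |v_rel|² = 233
v_rel×d = (8)·(-11) − (-13)·(10) = 42
since m = R²·233 − 42²:  R² = (1764 + 21536) / 233 = 100
R = √100 = 10  ⇒  r_B = 10 − 8 = 2

rB=2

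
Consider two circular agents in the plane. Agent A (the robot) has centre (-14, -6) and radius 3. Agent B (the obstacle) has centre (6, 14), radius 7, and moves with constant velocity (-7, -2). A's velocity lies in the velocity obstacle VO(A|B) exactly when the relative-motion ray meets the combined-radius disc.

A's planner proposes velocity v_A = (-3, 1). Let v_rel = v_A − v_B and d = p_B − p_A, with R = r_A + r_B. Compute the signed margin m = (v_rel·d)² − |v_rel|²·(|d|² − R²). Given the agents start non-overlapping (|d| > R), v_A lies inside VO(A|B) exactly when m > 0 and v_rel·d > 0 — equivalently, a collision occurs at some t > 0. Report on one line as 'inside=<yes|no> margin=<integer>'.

d = (20, 20),  |d|² = 800;  R = 3+7 = 10,  c = 800−10² = 700
v_rel = (4, 3),  |v_rel|² = 25;  v_rel·d = (4)·(20) + (3)·(20) = 140
25·t² − 280·t + 700 = 0  ⇒  m = 140² − 25·700 = 2100
m = 2100 > 0,  v_rel·d = 140 > 0  ⇒  inside

inside=yes margin=2100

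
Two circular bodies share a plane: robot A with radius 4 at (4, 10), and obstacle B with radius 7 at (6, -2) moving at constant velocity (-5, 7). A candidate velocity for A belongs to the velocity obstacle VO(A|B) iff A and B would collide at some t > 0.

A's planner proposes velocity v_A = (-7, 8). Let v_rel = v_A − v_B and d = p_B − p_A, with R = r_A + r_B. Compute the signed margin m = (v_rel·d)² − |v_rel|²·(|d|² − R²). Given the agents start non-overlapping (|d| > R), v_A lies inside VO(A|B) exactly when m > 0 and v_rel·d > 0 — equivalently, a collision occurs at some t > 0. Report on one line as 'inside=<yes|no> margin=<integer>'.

d = (2, -12),  |d|² = 148;  R = 4+7 = 11,  c = 148−11² = 27
v_rel = (-2, 1),  |v_rel|² = 5;  v_rel·d = (-2)·(2) + (1)·(-12) = -16
5·t² + 32·t + 27 = 0  ⇒  m = (-16)² − 5·27 = 121
m = 121 > 0,  v_rel·d = -16 < 0  ⇒  outside

inside=no margin=121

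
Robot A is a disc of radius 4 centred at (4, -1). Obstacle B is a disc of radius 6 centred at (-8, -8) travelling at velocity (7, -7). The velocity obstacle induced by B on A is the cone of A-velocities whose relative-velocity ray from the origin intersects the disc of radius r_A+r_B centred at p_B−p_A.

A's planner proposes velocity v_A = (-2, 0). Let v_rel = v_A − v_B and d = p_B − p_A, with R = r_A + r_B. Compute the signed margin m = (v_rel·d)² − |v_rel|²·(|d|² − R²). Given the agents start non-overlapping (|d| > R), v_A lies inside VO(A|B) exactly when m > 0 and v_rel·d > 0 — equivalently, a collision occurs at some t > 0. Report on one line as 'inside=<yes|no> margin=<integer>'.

d = (-12, -7),  |d|² = 193;  R = 4+6 = 10,  c = 193−10² = 93
v_rel = (-9, 7),  |v_rel|² = 130;  v_rel·d = (-9)·(-12) + (7)·(-7) = 59
130·t² − 118·t + 93 = 0  ⇒  m = 59² − 130·93 = -8609
m = -8609 < 0,  v_rel·d = 59 > 0  ⇒  outside

inside=no margin=-8609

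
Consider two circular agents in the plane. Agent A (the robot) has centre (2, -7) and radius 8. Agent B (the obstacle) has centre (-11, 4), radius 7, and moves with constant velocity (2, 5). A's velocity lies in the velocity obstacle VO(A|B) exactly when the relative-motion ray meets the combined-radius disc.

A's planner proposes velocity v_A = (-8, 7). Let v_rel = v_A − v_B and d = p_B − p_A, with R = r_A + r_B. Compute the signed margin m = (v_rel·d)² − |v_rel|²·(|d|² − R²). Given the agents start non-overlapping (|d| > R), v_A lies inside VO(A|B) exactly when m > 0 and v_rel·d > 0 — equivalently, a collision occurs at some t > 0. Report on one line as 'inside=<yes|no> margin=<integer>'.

d = (-13, 11),  |d|² = 290;  R = 8+7 = 15,  c = 290−15² = 65
v_rel = (-10, 2),  |v_rel|² = 104;  v_rel·d = (-10)·(-13) + (2)·(11) = 152
104·t² − 304·t + 65 = 0  ⇒  m = 152² − 104·65 = 16344
m = 16344 > 0,  v_rel·d = 152 > 0  ⇒  inside

inside=yes margin=16344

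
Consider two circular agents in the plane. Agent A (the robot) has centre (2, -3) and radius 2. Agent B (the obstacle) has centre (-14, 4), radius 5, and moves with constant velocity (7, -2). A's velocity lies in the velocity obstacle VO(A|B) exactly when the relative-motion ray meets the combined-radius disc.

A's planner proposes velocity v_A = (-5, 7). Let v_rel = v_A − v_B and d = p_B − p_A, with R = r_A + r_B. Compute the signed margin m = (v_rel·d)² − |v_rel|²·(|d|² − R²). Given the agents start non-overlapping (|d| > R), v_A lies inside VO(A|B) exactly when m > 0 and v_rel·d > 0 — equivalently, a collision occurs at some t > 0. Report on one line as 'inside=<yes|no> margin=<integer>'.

d = (-16, 7),  |d|² = 305;  R = 2+5 = 7,  c = 305−7² = 256
v_rel = (-12, 9),  |v_rel|² = 225;  v_rel·d = (-12)·(-16) + (9)·(7) = 255
225·t² − 510·t + 256 = 0  ⇒  m = 255² − 225·256 = 7425
m = 7425 > 0,  v_rel·d = 255 > 0  ⇒  inside

inside=yes margin=7425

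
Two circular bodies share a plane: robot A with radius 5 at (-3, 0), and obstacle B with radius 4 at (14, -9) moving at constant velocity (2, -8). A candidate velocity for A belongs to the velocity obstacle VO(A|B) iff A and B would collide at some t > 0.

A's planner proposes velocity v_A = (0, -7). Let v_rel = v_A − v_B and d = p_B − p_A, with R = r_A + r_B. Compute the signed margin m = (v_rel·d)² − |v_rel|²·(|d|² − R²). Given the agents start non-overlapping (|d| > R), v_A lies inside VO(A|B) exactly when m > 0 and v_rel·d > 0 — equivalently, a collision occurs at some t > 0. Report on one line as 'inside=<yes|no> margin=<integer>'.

d = (17, -9),  |d|² = 370;  R = 5+4 = 9,  c = 370−9² = 289
v_rel = (-2, 1),  |v_rel|² = 5;  v_rel·d = (-2)·(17) + (1)·(-9) = -43
5·t² + 86·t + 289 = 0  ⇒  m = (-43)² − 5·289 = 404
m = 404 > 0,  v_rel·d = -43 < 0  ⇒  outside

inside=no margin=404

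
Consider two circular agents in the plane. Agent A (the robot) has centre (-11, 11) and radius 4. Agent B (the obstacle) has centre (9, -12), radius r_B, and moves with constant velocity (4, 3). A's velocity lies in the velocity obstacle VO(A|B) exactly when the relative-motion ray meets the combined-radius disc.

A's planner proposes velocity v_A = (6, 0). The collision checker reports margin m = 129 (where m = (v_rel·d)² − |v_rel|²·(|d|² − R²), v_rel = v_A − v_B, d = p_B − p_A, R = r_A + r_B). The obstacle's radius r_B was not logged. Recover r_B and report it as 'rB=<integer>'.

m = 129
d = (20, -23);  v_rel = (2, -3),  |v_rel|² = 13
v_rel×d = (2)·(-23) − (-3)·(20) = 14
since m = R²·13 − 14²:  R² = (196 + 129) / 13 = 25
R = √25 = 5  ⇒  r_B = 5 − 4 = 1

rB=1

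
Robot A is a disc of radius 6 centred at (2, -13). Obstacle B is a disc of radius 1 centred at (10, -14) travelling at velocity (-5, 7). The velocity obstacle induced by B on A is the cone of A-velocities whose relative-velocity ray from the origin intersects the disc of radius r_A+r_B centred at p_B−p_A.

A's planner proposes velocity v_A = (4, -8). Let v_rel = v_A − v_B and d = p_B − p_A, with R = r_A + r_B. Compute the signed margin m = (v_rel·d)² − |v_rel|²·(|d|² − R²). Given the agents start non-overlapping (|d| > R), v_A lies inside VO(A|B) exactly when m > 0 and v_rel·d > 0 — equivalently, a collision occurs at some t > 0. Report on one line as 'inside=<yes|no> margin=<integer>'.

d = (8, -1),  |d|² = 65;  R = 6+1 = 7,  c = 65−7² = 16
v_rel = (9, -15),  |v_rel|² = 306;  v_rel·d = (9)·(8) + (-15)·(-1) = 87
306·t² − 174·t + 16 = 0  ⇒  m = 87² − 306·16 = 2673
m = 2673 > 0,  v_rel·d = 87 > 0  ⇒  inside

inside=yes margin=2673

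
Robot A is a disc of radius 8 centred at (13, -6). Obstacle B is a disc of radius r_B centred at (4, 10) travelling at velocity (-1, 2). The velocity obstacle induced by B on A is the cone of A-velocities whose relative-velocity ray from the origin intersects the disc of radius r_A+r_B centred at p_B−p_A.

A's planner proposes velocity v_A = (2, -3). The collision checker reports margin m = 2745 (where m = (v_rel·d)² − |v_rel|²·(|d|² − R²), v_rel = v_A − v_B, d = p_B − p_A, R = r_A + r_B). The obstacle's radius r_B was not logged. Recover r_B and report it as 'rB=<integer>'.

m = 2745
d = (-9, 16);  v_rel = (3, -5),  |v_rel|² = 34
v_rel×d = (3)·(16) − (-5)·(-9) = 3
since m = R²·34 − 3²:  R² = (9 + 2745) / 34 = 81
R = √81 = 9  ⇒  r_B = 9 − 8 = 1

rB=1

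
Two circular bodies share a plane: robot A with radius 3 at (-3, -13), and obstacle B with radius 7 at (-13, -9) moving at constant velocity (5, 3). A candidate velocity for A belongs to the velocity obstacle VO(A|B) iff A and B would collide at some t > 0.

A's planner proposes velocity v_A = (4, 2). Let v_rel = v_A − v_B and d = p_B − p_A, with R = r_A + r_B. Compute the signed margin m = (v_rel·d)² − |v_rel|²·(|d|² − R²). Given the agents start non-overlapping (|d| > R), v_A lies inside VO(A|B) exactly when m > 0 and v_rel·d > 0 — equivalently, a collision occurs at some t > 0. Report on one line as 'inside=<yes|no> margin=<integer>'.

d = (-10, 4),  |d|² = 116;  R = 3+7 = 10,  c = 116−10² = 16
v_rel = (-1, -1),  |v_rel|² = 2;  v_rel·d = (-1)·(-10) + (-1)·(4) = 6
2·t² − 12·t + 16 = 0  ⇒  m = 6² − 2·16 = 4
m = 4 > 0,  v_rel·d = 6 > 0  ⇒  inside

inside=yes margin=4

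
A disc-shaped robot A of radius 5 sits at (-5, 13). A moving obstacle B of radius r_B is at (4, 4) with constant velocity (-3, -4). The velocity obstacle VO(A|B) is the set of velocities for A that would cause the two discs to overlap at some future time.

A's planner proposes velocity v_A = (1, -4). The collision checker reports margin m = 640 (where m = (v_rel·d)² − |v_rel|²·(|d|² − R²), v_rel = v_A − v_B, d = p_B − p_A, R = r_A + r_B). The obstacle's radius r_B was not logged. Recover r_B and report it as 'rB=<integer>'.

m = 640
d = (9, -9);  v_rel = (4, 0),  |v_rel|² = 16
v_rel×d = (4)·(-9) − (0)·(9) = -36
since m = R²·16 − (-36)²:  R² = (1296 + 640) / 16 = 121
R = √121 = 11  ⇒  r_B = 11 − 5 = 6

rB=6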